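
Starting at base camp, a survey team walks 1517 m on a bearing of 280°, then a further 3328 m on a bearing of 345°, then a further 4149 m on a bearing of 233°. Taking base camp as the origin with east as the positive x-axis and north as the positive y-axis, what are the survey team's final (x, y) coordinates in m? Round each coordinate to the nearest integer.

(-5669, 981)

Leg 1 (280°, 1517 m): east 1517 sin 280° = -1493.95, north 1517 cos 280° = 263.42
Leg 2 (345°, 3328 m): east 3328 sin 345° = -861.35, north 3328 cos 345° = 3214.60
Leg 3 (233°, 4149 m): east 4149 sin 233° = -3313.54, north 4149 cos 233° = -2496.93
Summing: -5668.84 m east, 981.09 m north → (-5669, 981).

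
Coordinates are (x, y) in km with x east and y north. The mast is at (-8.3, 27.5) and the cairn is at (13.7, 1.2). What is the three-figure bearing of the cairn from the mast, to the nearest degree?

Δeast = 13.7 − -8.3 = 22.00; Δnorth = 1.2 − 27.5 = -26.30.
Bearing = atan2(Δeast, Δnorth) mod 360° = 140.09° ≈ 140°.

140°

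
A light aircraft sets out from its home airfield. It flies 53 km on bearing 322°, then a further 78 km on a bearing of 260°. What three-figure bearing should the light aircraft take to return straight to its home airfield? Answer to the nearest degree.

Leg 1 (322°, 53 km): east 53 sin 322° = -32.63, north 53 cos 322° = 41.76
Leg 2 (260°, 78 km): east 78 sin 260° = -76.82, north 78 cos 260° = -13.54
Net displacement: -109.45 east, 28.22 north. Direction back to start is (109.45, -28.22): bearing = atan2(109.45, -28.22) mod 360° = 104.46° ≈ 104°.

104°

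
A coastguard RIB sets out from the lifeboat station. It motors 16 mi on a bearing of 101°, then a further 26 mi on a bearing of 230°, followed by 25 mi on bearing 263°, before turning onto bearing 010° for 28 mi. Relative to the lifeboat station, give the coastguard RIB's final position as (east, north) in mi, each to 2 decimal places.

Leg 1 (101°, 16 mi): east 16 sin 101° = 15.71, north 16 cos 101° = -3.05
Leg 2 (230°, 26 mi): east 26 sin 230° = -19.92, north 26 cos 230° = -16.71
Leg 3 (263°, 25 mi): east 25 sin 263° = -24.81, north 25 cos 263° = -3.05
Leg 4 (010°, 28 mi): east 28 sin 10° = 4.86, north 28 cos 10° = 27.57
Summing: -24.16 mi east, 4.76 mi north → (-24.16, 4.76).

(-24.16, 4.76)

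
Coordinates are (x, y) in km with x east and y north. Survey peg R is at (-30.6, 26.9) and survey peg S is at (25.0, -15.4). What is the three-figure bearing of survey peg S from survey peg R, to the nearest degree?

Δeast = 25.0 − -30.6 = 55.60; Δnorth = -15.4 − 26.9 = -42.30.
Bearing = atan2(Δeast, Δnorth) mod 360° = 127.26° ≈ 127°.

127°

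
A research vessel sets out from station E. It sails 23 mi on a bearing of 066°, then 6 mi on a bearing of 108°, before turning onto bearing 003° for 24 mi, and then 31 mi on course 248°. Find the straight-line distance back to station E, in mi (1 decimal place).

Leg 1 (066°, 23 mi): east 23 sin 66° = 21.01, north 23 cos 66° = 9.35
Leg 2 (108°, 6 mi): east 6 sin 108° = 5.71, north 6 cos 108° = -1.85
Leg 3 (003°, 24 mi): east 24 sin 3° = 1.26, north 24 cos 3° = 23.97
Leg 4 (248°, 31 mi): east 31 sin 248° = -28.74, north 31 cos 248° = -11.61
Net: -0.77 east, 19.86 north. Distance = √((-0.77)² + (19.86)²) = 19.870 mi.

19.9 mi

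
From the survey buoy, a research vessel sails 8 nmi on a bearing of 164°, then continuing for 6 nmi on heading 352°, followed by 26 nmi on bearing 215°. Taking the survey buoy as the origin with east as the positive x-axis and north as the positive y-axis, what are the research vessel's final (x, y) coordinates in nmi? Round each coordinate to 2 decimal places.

Leg 1 (164°, 8 nmi): east 8 sin 164° = 2.21, north 8 cos 164° = -7.69
Leg 2 (352°, 6 nmi): east 6 sin 352° = -0.84, north 6 cos 352° = 5.94
Leg 3 (215°, 26 nmi): east 26 sin 215° = -14.91, north 26 cos 215° = -21.30
Summing: -13.54 nmi east, -23.05 nmi north → (-13.54, -23.05).

(-13.54, -23.05)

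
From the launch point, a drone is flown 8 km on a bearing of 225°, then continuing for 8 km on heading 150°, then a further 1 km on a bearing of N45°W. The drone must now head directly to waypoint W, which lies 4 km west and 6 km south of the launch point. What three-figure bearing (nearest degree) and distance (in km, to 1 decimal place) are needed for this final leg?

Leg 1 (225°, 8 km): east 8 sin 225° = -5.66, north 8 cos 225° = -5.66
Leg 2 (150°, 8 km): east 8 sin 150° = 4.00, north 8 cos 150° = -6.93
Leg 3 (N45°W, 1 km): east 1 sin 315° = -0.71, north 1 cos 315° = 0.71
Current position: (-2.36, -11.88). Target: (-4, -6). Remaining: Δeast = -1.64, Δnorth = 5.88.
Bearing = atan2(-1.64, 5.88) mod 360° = 344.45°; distance = √((-1.64)² + (5.88)²) = 6.101 km.

344°, 6.1 km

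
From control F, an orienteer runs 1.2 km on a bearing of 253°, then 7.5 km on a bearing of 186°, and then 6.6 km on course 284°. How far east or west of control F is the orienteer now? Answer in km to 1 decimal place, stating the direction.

Leg 1 (253°, 1.2 km): east 1.2 sin 253° = -1.15, north 1.2 cos 253° = -0.35
Leg 2 (186°, 7.5 km): east 7.5 sin 186° = -0.78, north 7.5 cos 186° = -7.46
Leg 3 (284°, 6.6 km): east 6.6 sin 284° = -6.40, north 6.6 cos 284° = 1.60
Net east component: -8.34 km.

8.3 km west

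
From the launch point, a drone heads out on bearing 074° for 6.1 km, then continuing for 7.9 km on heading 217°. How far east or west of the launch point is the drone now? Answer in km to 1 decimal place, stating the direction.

1.1 km east

Leg 1 (074°, 6.1 km): east 6.1 sin 74° = 5.86, north 6.1 cos 74° = 1.68
Leg 2 (217°, 7.9 km): east 7.9 sin 217° = -4.75, north 7.9 cos 217° = -6.31
Net east component: 1.11 km.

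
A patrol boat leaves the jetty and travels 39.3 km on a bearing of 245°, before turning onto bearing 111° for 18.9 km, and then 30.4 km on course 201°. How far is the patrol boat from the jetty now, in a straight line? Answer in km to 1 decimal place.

59.3 km

Leg 1 (245°, 39.3 km): east 39.3 sin 245° = -35.62, north 39.3 cos 245° = -16.61
Leg 2 (111°, 18.9 km): east 18.9 sin 111° = 17.64, north 18.9 cos 111° = -6.77
Leg 3 (201°, 30.4 km): east 30.4 sin 201° = -10.89, north 30.4 cos 201° = -28.38
Net: -28.87 east, -51.76 north. Distance = √((-28.87)² + (-51.76)²) = 59.268 km.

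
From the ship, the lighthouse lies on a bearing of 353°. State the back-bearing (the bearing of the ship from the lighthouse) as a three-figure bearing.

Back-bearing = 353° − 180° = 173°.

173°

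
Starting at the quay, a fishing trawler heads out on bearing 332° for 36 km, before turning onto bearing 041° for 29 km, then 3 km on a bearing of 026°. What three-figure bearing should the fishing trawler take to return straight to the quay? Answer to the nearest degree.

Leg 1 (332°, 36 km): east 36 sin 332° = -16.90, north 36 cos 332° = 31.79
Leg 2 (041°, 29 km): east 29 sin 41° = 19.03, north 29 cos 41° = 21.89
Leg 3 (026°, 3 km): east 3 sin 26° = 1.32, north 3 cos 26° = 2.70
Net displacement: 3.44 east, 56.37 north. Direction back to start is (-3.44, -56.37): bearing = atan2(-3.44, -56.37) mod 360° = 183.49° ≈ 183°.

183°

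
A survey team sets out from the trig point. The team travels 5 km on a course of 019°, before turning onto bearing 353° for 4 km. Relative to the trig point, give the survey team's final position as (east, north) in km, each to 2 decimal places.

Leg 1 (019°, 5 km): east 5 sin 19° = 1.63, north 5 cos 19° = 4.73
Leg 2 (353°, 4 km): east 4 sin 353° = -0.49, north 4 cos 353° = 3.97
Summing: 1.14 km east, 8.70 km north → (1.14, 8.70).

(1.14, 8.70)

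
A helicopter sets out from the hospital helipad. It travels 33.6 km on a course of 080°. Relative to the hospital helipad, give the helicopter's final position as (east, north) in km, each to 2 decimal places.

(33.09, 5.83)

Leg 1 (080°, 33.6 km): east 33.6 sin 80° = 33.09, north 33.6 cos 80° = 5.83
Summing: 33.09 km east, 5.83 km north → (33.09, 5.83).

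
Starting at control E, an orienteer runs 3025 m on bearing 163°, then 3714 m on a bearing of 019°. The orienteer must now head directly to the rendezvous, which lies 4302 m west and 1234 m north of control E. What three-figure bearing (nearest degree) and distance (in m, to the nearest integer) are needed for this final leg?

275°, 6425 m

Leg 1 (163°, 3025 m): east 3025 sin 163° = 884.42, north 3025 cos 163° = -2892.82
Leg 2 (019°, 3714 m): east 3714 sin 19° = 1209.16, north 3714 cos 19° = 3511.66
Current position: (2093.58, 618.83). Target: (-4302, 1234). Remaining: Δeast = -6395.58, Δnorth = 615.17.
Bearing = atan2(-6395.58, 615.17) mod 360° = 275.49°; distance = √((-6395.58)² + (615.17)²) = 6425.102 m.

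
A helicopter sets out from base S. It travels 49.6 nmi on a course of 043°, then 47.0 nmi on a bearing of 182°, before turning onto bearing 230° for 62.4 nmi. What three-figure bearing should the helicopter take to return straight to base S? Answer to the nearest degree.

017°

Leg 1 (043°, 49.6 nmi): east 49.6 sin 43° = 33.83, north 49.6 cos 43° = 36.28
Leg 2 (182°, 47.0 nmi): east 47.0 sin 182° = -1.64, north 47.0 cos 182° = -46.97
Leg 3 (230°, 62.4 nmi): east 62.4 sin 230° = -47.80, north 62.4 cos 230° = -40.11
Net displacement: -15.61 east, -50.81 north. Direction back to start is (15.61, 50.81): bearing = atan2(15.61, 50.81) mod 360° = 17.08° ≈ 017°.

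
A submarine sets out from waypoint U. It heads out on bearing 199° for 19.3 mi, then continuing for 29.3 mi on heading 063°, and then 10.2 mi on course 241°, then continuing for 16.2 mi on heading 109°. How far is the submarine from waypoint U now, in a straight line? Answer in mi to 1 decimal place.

Leg 1 (199°, 19.3 mi): east 19.3 sin 199° = -6.28, north 19.3 cos 199° = -18.25
Leg 2 (063°, 29.3 mi): east 29.3 sin 63° = 26.11, north 29.3 cos 63° = 13.30
Leg 3 (241°, 10.2 mi): east 10.2 sin 241° = -8.92, north 10.2 cos 241° = -4.95
Leg 4 (109°, 16.2 mi): east 16.2 sin 109° = 15.32, north 16.2 cos 109° = -5.27
Net: 26.22 east, -15.17 north. Distance = √((26.22)² + (-15.17)²) = 30.290 mi.

30.3 mi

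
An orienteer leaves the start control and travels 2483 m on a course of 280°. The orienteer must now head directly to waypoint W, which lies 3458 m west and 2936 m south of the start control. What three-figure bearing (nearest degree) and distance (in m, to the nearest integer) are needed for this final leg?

197°, 3516 m

Leg 1 (280°, 2483 m): east 2483 sin 280° = -2445.28, north 2483 cos 280° = 431.17
Current position: (-2445.28, 431.17). Target: (-3458, -2936). Remaining: Δeast = -1012.72, Δnorth = -3367.17.
Bearing = atan2(-1012.72, -3367.17) mod 360° = 196.74°; distance = √((-1012.72)² + (-3367.17)²) = 3516.167 m.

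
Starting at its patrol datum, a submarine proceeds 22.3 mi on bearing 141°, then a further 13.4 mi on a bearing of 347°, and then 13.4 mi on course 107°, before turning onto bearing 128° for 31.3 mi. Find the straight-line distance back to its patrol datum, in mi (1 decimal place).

55.7 mi

Leg 1 (141°, 22.3 mi): east 22.3 sin 141° = 14.03, north 22.3 cos 141° = -17.33
Leg 2 (347°, 13.4 mi): east 13.4 sin 347° = -3.01, north 13.4 cos 347° = 13.06
Leg 3 (107°, 13.4 mi): east 13.4 sin 107° = 12.81, north 13.4 cos 107° = -3.92
Leg 4 (128°, 31.3 mi): east 31.3 sin 128° = 24.66, north 31.3 cos 128° = -19.27
Net: 48.50 east, -27.46 north. Distance = √((48.50)² + (-27.46)²) = 55.734 mi.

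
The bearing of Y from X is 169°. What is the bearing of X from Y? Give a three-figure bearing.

349°

Back-bearing = 169° + 180° = 349°.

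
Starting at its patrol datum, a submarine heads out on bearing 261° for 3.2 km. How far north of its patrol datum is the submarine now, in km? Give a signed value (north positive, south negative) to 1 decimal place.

-0.5 km

Leg 1 (261°, 3.2 km): east 3.2 sin 261° = -3.16, north 3.2 cos 261° = -0.50
Net north component: -0.50 km.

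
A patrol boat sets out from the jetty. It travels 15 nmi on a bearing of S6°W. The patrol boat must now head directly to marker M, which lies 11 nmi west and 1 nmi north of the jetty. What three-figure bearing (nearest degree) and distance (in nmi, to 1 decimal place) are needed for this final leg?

329°, 18.5 nmi

Leg 1 (S6°W, 15 nmi): east 15 sin 186° = -1.57, north 15 cos 186° = -14.92
Current position: (-1.57, -14.92). Target: (-11, 1). Remaining: Δeast = -9.43, Δnorth = 15.92.
Bearing = atan2(-9.43, 15.92) mod 360° = 329.35°; distance = √((-9.43)² + (15.92)²) = 18.502 nmi.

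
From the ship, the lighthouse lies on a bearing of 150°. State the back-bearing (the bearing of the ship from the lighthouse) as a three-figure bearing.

330°

Back-bearing = 150° + 180° = 330°.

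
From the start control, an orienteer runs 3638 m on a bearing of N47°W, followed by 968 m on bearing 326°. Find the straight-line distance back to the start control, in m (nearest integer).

Leg 1 (N47°W, 3638 m): east 3638 sin 313° = -2660.66, north 3638 cos 313° = 2481.11
Leg 2 (326°, 968 m): east 968 sin 326° = -541.30, north 968 cos 326° = 802.51
Net: -3201.96 east, 3283.62 north. Distance = √((-3201.96)² + (3283.62)²) = 4586.362 m.

4586 m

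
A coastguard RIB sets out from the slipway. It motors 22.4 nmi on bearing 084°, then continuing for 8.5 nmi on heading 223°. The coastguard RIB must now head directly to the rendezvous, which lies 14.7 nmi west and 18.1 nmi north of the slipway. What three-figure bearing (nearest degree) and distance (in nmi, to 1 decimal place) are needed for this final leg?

Leg 1 (084°, 22.4 nmi): east 22.4 sin 84° = 22.28, north 22.4 cos 84° = 2.34
Leg 2 (223°, 8.5 nmi): east 8.5 sin 223° = -5.80, north 8.5 cos 223° = -6.22
Current position: (16.48, -3.88). Target: (-14.7, 18.1). Remaining: Δeast = -31.18, Δnorth = 21.98.
Bearing = atan2(-31.18, 21.98) mod 360° = 305.18°; distance = √((-31.18)² + (21.98)²) = 38.146 nmi.

305°, 38.1 nmi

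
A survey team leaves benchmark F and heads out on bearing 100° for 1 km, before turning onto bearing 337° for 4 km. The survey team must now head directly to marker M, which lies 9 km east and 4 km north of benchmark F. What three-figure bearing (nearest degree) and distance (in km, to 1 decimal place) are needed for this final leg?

087°, 9.6 km

Leg 1 (100°, 1 km): east 1 sin 100° = 0.98, north 1 cos 100° = -0.17
Leg 2 (337°, 4 km): east 4 sin 337° = -1.56, north 4 cos 337° = 3.68
Current position: (-0.58, 3.51). Target: (9, 4). Remaining: Δeast = 9.58, Δnorth = 0.49.
Bearing = atan2(9.58, 0.49) mod 360° = 87.06°; distance = √((9.58)² + (0.49)²) = 9.591 km.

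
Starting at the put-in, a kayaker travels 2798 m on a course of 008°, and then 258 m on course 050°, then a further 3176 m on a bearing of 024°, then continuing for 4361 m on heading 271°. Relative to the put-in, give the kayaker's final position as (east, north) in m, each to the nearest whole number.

(-2481, 5914)

Leg 1 (008°, 2798 m): east 2798 sin 8° = 389.41, north 2798 cos 8° = 2770.77
Leg 2 (050°, 258 m): east 258 sin 50° = 197.64, north 258 cos 50° = 165.84
Leg 3 (024°, 3176 m): east 3176 sin 24° = 1291.80, north 3176 cos 24° = 2901.42
Leg 4 (271°, 4361 m): east 4361 sin 271° = -4360.34, north 4361 cos 271° = 76.11
Summing: -2481.49 m east, 5914.14 m north → (-2481, 5914).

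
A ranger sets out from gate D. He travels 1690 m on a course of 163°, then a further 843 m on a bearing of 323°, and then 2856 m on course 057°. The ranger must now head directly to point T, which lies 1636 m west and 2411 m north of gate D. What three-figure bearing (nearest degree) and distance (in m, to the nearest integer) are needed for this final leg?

Leg 1 (163°, 1690 m): east 1690 sin 163° = 494.11, north 1690 cos 163° = -1616.16
Leg 2 (323°, 843 m): east 843 sin 323° = -507.33, north 843 cos 323° = 673.25
Leg 3 (057°, 2856 m): east 2856 sin 57° = 2395.24, north 2856 cos 57° = 1555.49
Current position: (2382.02, 612.58). Target: (-1636, 2411). Remaining: Δeast = -4018.02, Δnorth = 1798.42.
Bearing = atan2(-4018.02, 1798.42) mod 360° = 294.11°; distance = √((-4018.02)² + (1798.42)²) = 4402.135 m.

294°, 4402 m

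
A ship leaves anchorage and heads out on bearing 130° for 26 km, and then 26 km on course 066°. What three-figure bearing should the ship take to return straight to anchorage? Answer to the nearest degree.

278°

Leg 1 (130°, 26 km): east 26 sin 130° = 19.92, north 26 cos 130° = -16.71
Leg 2 (066°, 26 km): east 26 sin 66° = 23.75, north 26 cos 66° = 10.58
Net displacement: 43.67 east, -6.14 north. Direction back to start is (-43.67, 6.14): bearing = atan2(-43.67, 6.14) mod 360° = 278.00° ≈ 278°.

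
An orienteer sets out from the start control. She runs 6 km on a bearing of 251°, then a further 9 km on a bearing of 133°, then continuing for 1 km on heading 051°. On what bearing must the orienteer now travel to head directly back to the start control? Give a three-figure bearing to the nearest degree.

Leg 1 (251°, 6 km): east 6 sin 251° = -5.67, north 6 cos 251° = -1.95
Leg 2 (133°, 9 km): east 9 sin 133° = 6.58, north 9 cos 133° = -6.14
Leg 3 (051°, 1 km): east 1 sin 51° = 0.78, north 1 cos 51° = 0.63
Net displacement: 1.69 east, -7.46 north. Direction back to start is (-1.69, 7.46): bearing = atan2(-1.69, 7.46) mod 360° = 347.27° ≈ 347°.

347°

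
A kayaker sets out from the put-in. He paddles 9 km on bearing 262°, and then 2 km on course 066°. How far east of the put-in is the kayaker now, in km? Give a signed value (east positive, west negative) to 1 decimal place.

Leg 1 (262°, 9 km): east 9 sin 262° = -8.91, north 9 cos 262° = -1.25
Leg 2 (066°, 2 km): east 2 sin 66° = 1.83, north 2 cos 66° = 0.81
Net east component: -7.09 km.

-7.1 km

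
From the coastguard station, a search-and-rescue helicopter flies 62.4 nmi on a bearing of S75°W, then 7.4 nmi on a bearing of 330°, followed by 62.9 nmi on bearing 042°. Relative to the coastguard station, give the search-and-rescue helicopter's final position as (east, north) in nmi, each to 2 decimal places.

Leg 1 (S75°W, 62.4 nmi): east 62.4 sin 255° = -60.27, north 62.4 cos 255° = -16.15
Leg 2 (330°, 7.4 nmi): east 7.4 sin 330° = -3.70, north 7.4 cos 330° = 6.41
Leg 3 (042°, 62.9 nmi): east 62.9 sin 42° = 42.09, north 62.9 cos 42° = 46.74
Summing: -21.89 nmi east, 37.00 nmi north → (-21.89, 37.00).

(-21.89, 37.00)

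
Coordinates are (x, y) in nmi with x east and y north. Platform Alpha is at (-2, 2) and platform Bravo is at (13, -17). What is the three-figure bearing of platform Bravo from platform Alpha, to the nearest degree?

142°

Δeast = 13 − -2 = 15.00; Δnorth = -17 − 2 = -19.00.
Bearing = atan2(Δeast, Δnorth) mod 360° = 141.71° ≈ 142°.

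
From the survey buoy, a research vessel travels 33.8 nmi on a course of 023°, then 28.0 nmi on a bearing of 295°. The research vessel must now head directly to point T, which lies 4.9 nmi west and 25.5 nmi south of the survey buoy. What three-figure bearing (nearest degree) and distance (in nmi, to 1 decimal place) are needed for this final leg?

174°, 68.8 nmi

Leg 1 (023°, 33.8 nmi): east 33.8 sin 23° = 13.21, north 33.8 cos 23° = 31.11
Leg 2 (295°, 28.0 nmi): east 28.0 sin 295° = -25.38, north 28.0 cos 295° = 11.83
Current position: (-12.17, 42.95). Target: (-4.9, -25.5). Remaining: Δeast = 7.27, Δnorth = -68.45.
Bearing = atan2(7.27, -68.45) mod 360° = 173.94°; distance = √((7.27)² + (-68.45)²) = 68.831 nmi.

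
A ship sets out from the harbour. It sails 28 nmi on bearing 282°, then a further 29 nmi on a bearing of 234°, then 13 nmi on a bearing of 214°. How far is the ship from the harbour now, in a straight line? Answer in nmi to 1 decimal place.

Leg 1 (282°, 28 nmi): east 28 sin 282° = -27.39, north 28 cos 282° = 5.82
Leg 2 (234°, 29 nmi): east 29 sin 234° = -23.46, north 29 cos 234° = -17.05
Leg 3 (214°, 13 nmi): east 13 sin 214° = -7.27, north 13 cos 214° = -10.78
Net: -58.12 east, -22.00 north. Distance = √((-58.12)² + (-22.00)²) = 62.144 nmi.

62.1 nmi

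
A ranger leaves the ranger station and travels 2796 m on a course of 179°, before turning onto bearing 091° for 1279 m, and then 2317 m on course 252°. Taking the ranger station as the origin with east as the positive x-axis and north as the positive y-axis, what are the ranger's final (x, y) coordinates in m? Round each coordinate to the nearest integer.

(-876, -3534)

Leg 1 (179°, 2796 m): east 2796 sin 179° = 48.80, north 2796 cos 179° = -2795.57
Leg 2 (091°, 1279 m): east 1279 sin 91° = 1278.81, north 1279 cos 91° = -22.32
Leg 3 (252°, 2317 m): east 2317 sin 252° = -2203.60, north 2317 cos 252° = -715.99
Summing: -876.00 m east, -3533.89 m north → (-876, -3534).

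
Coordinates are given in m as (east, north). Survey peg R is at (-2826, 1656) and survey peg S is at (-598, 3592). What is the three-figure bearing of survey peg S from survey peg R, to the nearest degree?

049°

Δeast = -598 − -2826 = 2228.00; Δnorth = 3592 − 1656 = 1936.00.
Bearing = atan2(Δeast, Δnorth) mod 360° = 49.01° ≈ 049°.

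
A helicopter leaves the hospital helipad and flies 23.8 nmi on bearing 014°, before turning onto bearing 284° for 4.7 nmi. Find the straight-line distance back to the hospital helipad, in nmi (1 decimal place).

Leg 1 (014°, 23.8 nmi): east 23.8 sin 14° = 5.76, north 23.8 cos 14° = 23.09
Leg 2 (284°, 4.7 nmi): east 4.7 sin 284° = -4.56, north 4.7 cos 284° = 1.14
Net: 1.20 east, 24.23 north. Distance = √((1.20)² + (24.23)²) = 24.260 nmi.

24.3 nmi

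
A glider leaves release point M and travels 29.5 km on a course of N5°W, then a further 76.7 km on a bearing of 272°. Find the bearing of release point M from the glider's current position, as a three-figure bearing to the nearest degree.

Leg 1 (N5°W, 29.5 km): east 29.5 sin 355° = -2.57, north 29.5 cos 355° = 29.39
Leg 2 (272°, 76.7 km): east 76.7 sin 272° = -76.65, north 76.7 cos 272° = 2.68
Net displacement: -79.22 east, 32.06 north. Direction back to start is (79.22, -32.06): bearing = atan2(79.22, -32.06) mod 360° = 112.03° ≈ 112°.

112°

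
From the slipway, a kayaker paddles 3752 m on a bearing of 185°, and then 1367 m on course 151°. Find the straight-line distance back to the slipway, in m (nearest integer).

Leg 1 (185°, 3752 m): east 3752 sin 185° = -327.01, north 3752 cos 185° = -3737.72
Leg 2 (151°, 1367 m): east 1367 sin 151° = 662.73, north 1367 cos 151° = -1195.61
Net: 335.73 east, -4933.33 north. Distance = √((335.73)² + (-4933.33)²) = 4944.738 m.

4945 m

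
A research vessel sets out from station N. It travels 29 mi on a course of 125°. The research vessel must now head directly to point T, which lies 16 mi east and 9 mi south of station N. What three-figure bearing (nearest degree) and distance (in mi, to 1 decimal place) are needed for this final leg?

315°, 10.9 mi

Leg 1 (125°, 29 mi): east 29 sin 125° = 23.76, north 29 cos 125° = -16.63
Current position: (23.76, -16.63). Target: (16, -9). Remaining: Δeast = -7.76, Δnorth = 7.63.
Bearing = atan2(-7.76, 7.63) mod 360° = 314.55°; distance = √((-7.76)² + (7.63)²) = 10.882 mi.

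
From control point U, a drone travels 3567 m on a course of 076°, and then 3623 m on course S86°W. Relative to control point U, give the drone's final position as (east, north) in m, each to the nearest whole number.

Leg 1 (076°, 3567 m): east 3567 sin 76° = 3461.04, north 3567 cos 76° = 862.94
Leg 2 (S86°W, 3623 m): east 3623 sin 266° = -3614.17, north 3623 cos 266° = -252.73
Summing: -153.13 m east, 610.21 m north → (-153, 610).

(-153, 610)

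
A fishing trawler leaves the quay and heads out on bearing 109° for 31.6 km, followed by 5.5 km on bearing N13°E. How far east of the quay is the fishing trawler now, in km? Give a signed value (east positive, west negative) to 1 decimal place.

Leg 1 (109°, 31.6 km): east 31.6 sin 109° = 29.88, north 31.6 cos 109° = -10.29
Leg 2 (N13°E, 5.5 km): east 5.5 sin 13° = 1.24, north 5.5 cos 13° = 5.36
Net east component: 31.12 km.

31.1 km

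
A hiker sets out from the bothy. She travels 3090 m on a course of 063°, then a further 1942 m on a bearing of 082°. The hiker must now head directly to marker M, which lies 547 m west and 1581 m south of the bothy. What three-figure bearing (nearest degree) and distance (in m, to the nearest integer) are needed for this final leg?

Leg 1 (063°, 3090 m): east 3090 sin 63° = 2753.21, north 3090 cos 63° = 1402.83
Leg 2 (082°, 1942 m): east 1942 sin 82° = 1923.10, north 1942 cos 82° = 270.27
Current position: (4676.31, 1673.10). Target: (-547, -1581). Remaining: Δeast = -5223.31, Δnorth = -3254.10.
Bearing = atan2(-5223.31, -3254.10) mod 360° = 238.08°; distance = √((-5223.31)² + (-3254.10)²) = 6154.037 m.

238°, 6154 m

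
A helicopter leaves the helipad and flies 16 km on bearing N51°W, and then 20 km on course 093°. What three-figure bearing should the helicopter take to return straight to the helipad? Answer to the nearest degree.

220°

Leg 1 (N51°W, 16 km): east 16 sin 309° = -12.43, north 16 cos 309° = 10.07
Leg 2 (093°, 20 km): east 20 sin 93° = 19.97, north 20 cos 93° = -1.05
Net displacement: 7.54 east, 9.02 north. Direction back to start is (-7.54, -9.02): bearing = atan2(-7.54, -9.02) mod 360° = 219.88° ≈ 220°.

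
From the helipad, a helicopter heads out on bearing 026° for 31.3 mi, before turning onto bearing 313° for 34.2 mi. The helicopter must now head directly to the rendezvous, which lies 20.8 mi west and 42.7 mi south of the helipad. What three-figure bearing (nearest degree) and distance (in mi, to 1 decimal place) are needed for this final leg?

186°, 94.6 mi

Leg 1 (026°, 31.3 mi): east 31.3 sin 26° = 13.72, north 31.3 cos 26° = 28.13
Leg 2 (313°, 34.2 mi): east 34.2 sin 313° = -25.01, north 34.2 cos 313° = 23.32
Current position: (-11.29, 51.46). Target: (-20.8, -42.7). Remaining: Δeast = -9.51, Δnorth = -94.16.
Bearing = atan2(-9.51, -94.16) mod 360° = 185.77°; distance = √((-9.51)² + (-94.16)²) = 94.636 mi.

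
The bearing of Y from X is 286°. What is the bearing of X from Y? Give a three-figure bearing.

Back-bearing = 286° − 180° = 106°.

106°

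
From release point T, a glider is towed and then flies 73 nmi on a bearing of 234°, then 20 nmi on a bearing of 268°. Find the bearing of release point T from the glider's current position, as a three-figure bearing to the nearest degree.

Leg 1 (234°, 73 nmi): east 73 sin 234° = -59.06, north 73 cos 234° = -42.91
Leg 2 (268°, 20 nmi): east 20 sin 268° = -19.99, north 20 cos 268° = -0.70
Net displacement: -79.05 east, -43.61 north. Direction back to start is (79.05, 43.61): bearing = atan2(79.05, 43.61) mod 360° = 61.12° ≈ 061°.

061°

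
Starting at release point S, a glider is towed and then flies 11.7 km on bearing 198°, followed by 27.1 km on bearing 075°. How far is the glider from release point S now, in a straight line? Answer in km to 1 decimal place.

22.9 km

Leg 1 (198°, 11.7 km): east 11.7 sin 198° = -3.62, north 11.7 cos 198° = -11.13
Leg 2 (075°, 27.1 km): east 27.1 sin 75° = 26.18, north 27.1 cos 75° = 7.01
Net: 22.56 east, -4.11 north. Distance = √((22.56)² + (-4.11)²) = 22.933 km.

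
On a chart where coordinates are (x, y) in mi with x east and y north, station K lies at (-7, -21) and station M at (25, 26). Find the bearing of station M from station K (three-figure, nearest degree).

Δeast = 25 − -7 = 32.00; Δnorth = 26 − -21 = 47.00.
Bearing = atan2(Δeast, Δnorth) mod 360° = 34.25° ≈ 034°.

034°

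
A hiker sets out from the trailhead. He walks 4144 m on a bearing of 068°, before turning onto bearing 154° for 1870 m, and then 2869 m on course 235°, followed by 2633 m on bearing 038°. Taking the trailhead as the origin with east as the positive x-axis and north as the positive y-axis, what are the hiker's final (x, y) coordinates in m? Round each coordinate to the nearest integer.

(3933, 301)

Leg 1 (068°, 4144 m): east 4144 sin 68° = 3842.25, north 4144 cos 68° = 1552.37
Leg 2 (154°, 1870 m): east 1870 sin 154° = 819.75, north 1870 cos 154° = -1680.74
Leg 3 (235°, 2869 m): east 2869 sin 235° = -2350.15, north 2869 cos 235° = -1645.59
Leg 4 (038°, 2633 m): east 2633 sin 38° = 1621.04, north 2633 cos 38° = 2074.83
Summing: 3932.89 m east, 300.87 m north → (3933, 301).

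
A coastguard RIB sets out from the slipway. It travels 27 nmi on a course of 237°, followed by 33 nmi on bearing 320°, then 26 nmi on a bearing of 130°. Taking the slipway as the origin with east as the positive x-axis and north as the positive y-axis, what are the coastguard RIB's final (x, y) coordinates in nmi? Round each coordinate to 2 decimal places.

(-23.94, -6.14)

Leg 1 (237°, 27 nmi): east 27 sin 237° = -22.64, north 27 cos 237° = -14.71
Leg 2 (320°, 33 nmi): east 33 sin 320° = -21.21, north 33 cos 320° = 25.28
Leg 3 (130°, 26 nmi): east 26 sin 130° = 19.92, north 26 cos 130° = -16.71
Summing: -23.94 nmi east, -6.14 nmi north → (-23.94, -6.14).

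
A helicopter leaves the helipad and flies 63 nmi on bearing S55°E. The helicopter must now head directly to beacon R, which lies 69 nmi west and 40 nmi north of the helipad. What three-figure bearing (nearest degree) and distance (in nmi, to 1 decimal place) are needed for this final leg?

Leg 1 (S55°E, 63 nmi): east 63 sin 125° = 51.61, north 63 cos 125° = -36.14
Current position: (51.61, -36.14). Target: (-69, 40). Remaining: Δeast = -120.61, Δnorth = 76.14.
Bearing = atan2(-120.61, 76.14) mod 360° = 302.26°; distance = √((-120.61)² + (76.14)²) = 142.627 nmi.

302°, 142.6 nmi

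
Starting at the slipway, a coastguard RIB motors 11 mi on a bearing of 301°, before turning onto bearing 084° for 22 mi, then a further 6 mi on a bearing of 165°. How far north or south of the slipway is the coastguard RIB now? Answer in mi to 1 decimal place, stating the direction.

2.2 mi north

Leg 1 (301°, 11 mi): east 11 sin 301° = -9.43, north 11 cos 301° = 5.67
Leg 2 (084°, 22 mi): east 22 sin 84° = 21.88, north 22 cos 84° = 2.30
Leg 3 (165°, 6 mi): east 6 sin 165° = 1.55, north 6 cos 165° = -5.80
Net north component: 2.17 mi.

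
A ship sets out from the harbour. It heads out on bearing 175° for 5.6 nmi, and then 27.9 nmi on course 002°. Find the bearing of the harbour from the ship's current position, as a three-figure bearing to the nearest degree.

184°

Leg 1 (175°, 5.6 nmi): east 5.6 sin 175° = 0.49, north 5.6 cos 175° = -5.58
Leg 2 (002°, 27.9 nmi): east 27.9 sin 2° = 0.97, north 27.9 cos 2° = 27.88
Net displacement: 1.46 east, 22.30 north. Direction back to start is (-1.46, -22.30): bearing = atan2(-1.46, -22.30) mod 360° = 183.75° ≈ 184°.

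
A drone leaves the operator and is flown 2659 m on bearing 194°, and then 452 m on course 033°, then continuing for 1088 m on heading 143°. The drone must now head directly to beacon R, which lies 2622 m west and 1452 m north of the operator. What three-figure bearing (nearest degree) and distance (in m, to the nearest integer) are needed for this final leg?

328°, 5361 m

Leg 1 (194°, 2659 m): east 2659 sin 194° = -643.27, north 2659 cos 194° = -2580.02
Leg 2 (033°, 452 m): east 452 sin 33° = 246.18, north 452 cos 33° = 379.08
Leg 3 (143°, 1088 m): east 1088 sin 143° = 654.77, north 1088 cos 143° = -868.92
Current position: (257.68, -3069.85). Target: (-2622, 1452). Remaining: Δeast = -2879.68, Δnorth = 4521.85.
Bearing = atan2(-2879.68, 4521.85) mod 360° = 327.51°; distance = √((-2879.68)² + (4521.85)²) = 5360.944 m.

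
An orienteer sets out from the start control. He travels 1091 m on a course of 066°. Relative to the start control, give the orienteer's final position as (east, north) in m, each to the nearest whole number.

Leg 1 (066°, 1091 m): east 1091 sin 66° = 996.68, north 1091 cos 66° = 443.75
Summing: 996.68 m east, 443.75 m north → (997, 444).

(997, 444)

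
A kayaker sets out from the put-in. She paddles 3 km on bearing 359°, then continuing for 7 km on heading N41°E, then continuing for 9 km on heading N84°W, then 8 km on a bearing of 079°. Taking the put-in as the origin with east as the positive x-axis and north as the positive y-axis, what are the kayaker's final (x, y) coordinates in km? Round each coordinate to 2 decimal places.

Leg 1 (359°, 3 km): east 3 sin 359° = -0.05, north 3 cos 359° = 3.00
Leg 2 (N41°E, 7 km): east 7 sin 41° = 4.59, north 7 cos 41° = 5.28
Leg 3 (N84°W, 9 km): east 9 sin 276° = -8.95, north 9 cos 276° = 0.94
Leg 4 (079°, 8 km): east 8 sin 79° = 7.85, north 8 cos 79° = 1.53
Summing: 3.44 km east, 10.75 km north → (3.44, 10.75).

(3.44, 10.75)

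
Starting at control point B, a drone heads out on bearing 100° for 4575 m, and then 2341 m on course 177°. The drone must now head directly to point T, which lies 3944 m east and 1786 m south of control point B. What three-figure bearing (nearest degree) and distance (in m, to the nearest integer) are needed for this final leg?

333°, 1510 m

Leg 1 (100°, 4575 m): east 4575 sin 100° = 4505.50, north 4575 cos 100° = -794.44
Leg 2 (177°, 2341 m): east 2341 sin 177° = 122.52, north 2341 cos 177° = -2337.79
Current position: (4628.01, -3132.23). Target: (3944, -1786). Remaining: Δeast = -684.01, Δnorth = 1346.23.
Bearing = atan2(-684.01, 1346.23) mod 360° = 333.07°; distance = √((-684.01)² + (1346.23)²) = 1510.038 m.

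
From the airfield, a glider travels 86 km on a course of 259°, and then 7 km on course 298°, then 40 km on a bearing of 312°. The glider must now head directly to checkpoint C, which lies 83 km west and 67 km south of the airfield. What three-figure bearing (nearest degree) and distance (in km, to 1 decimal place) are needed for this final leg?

Leg 1 (259°, 86 km): east 86 sin 259° = -84.42, north 86 cos 259° = -16.41
Leg 2 (298°, 7 km): east 7 sin 298° = -6.18, north 7 cos 298° = 3.29
Leg 3 (312°, 40 km): east 40 sin 312° = -29.73, north 40 cos 312° = 26.77
Current position: (-120.33, 13.64). Target: (-83, -67). Remaining: Δeast = 37.33, Δnorth = -80.64.
Bearing = atan2(37.33, -80.64) mod 360° = 155.16°; distance = √((37.33)² + (-80.64)²) = 88.862 km.

155°, 88.9 km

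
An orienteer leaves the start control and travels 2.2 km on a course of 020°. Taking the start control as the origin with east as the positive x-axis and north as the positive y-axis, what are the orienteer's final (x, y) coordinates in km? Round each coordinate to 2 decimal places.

Leg 1 (020°, 2.2 km): east 2.2 sin 20° = 0.75, north 2.2 cos 20° = 2.07
Summing: 0.75 km east, 2.07 km north → (0.75, 2.07).

(0.75, 2.07)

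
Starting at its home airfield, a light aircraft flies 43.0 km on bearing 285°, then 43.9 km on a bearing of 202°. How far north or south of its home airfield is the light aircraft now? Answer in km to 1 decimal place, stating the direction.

Leg 1 (285°, 43.0 km): east 43.0 sin 285° = -41.53, north 43.0 cos 285° = 11.13
Leg 2 (202°, 43.9 km): east 43.9 sin 202° = -16.45, north 43.9 cos 202° = -40.70
Net north component: -29.57 km.

29.6 km south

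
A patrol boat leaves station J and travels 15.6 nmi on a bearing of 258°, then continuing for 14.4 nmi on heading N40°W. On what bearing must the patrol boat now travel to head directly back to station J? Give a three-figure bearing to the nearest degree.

108°

Leg 1 (258°, 15.6 nmi): east 15.6 sin 258° = -15.26, north 15.6 cos 258° = -3.24
Leg 2 (N40°W, 14.4 nmi): east 14.4 sin 320° = -9.26, north 14.4 cos 320° = 11.03
Net displacement: -24.52 east, 7.79 north. Direction back to start is (24.52, -7.79): bearing = atan2(24.52, -7.79) mod 360° = 107.62° ≈ 108°.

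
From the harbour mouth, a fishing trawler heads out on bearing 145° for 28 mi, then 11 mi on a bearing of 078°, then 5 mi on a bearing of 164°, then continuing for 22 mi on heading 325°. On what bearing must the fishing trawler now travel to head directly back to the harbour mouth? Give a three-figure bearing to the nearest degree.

Leg 1 (145°, 28 mi): east 28 sin 145° = 16.06, north 28 cos 145° = -22.94
Leg 2 (078°, 11 mi): east 11 sin 78° = 10.76, north 11 cos 78° = 2.29
Leg 3 (164°, 5 mi): east 5 sin 164° = 1.38, north 5 cos 164° = -4.81
Leg 4 (325°, 22 mi): east 22 sin 325° = -12.62, north 22 cos 325° = 18.02
Net displacement: 15.58 east, -7.43 north. Direction back to start is (-15.58, 7.43): bearing = atan2(-15.58, 7.43) mod 360° = 295.51° ≈ 296°.

296°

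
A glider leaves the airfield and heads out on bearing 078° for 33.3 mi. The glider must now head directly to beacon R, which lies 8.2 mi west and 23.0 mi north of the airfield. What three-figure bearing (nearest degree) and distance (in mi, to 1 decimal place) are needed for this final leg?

292°, 43.8 mi

Leg 1 (078°, 33.3 mi): east 33.3 sin 78° = 32.57, north 33.3 cos 78° = 6.92
Current position: (32.57, 6.92). Target: (-8.2, 23.0). Remaining: Δeast = -40.77, Δnorth = 16.08.
Bearing = atan2(-40.77, 16.08) mod 360° = 291.52°; distance = √((-40.77)² + (16.08)²) = 43.827 mi.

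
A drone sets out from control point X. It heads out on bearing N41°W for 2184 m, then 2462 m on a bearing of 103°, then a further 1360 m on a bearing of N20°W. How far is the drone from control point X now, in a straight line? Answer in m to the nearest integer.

2425 m

Leg 1 (N41°W, 2184 m): east 2184 sin 319° = -1432.83, north 2184 cos 319° = 1648.29
Leg 2 (103°, 2462 m): east 2462 sin 103° = 2398.90, north 2462 cos 103° = -553.83
Leg 3 (N20°W, 1360 m): east 1360 sin 340° = -465.15, north 1360 cos 340° = 1277.98
Net: 500.92 east, 2372.44 north. Distance = √((500.92)² + (2372.44)²) = 2424.744 m.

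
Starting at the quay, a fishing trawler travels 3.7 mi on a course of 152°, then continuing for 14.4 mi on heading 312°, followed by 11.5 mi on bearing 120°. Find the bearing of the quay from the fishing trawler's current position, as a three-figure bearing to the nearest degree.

238°

Leg 1 (152°, 3.7 mi): east 3.7 sin 152° = 1.74, north 3.7 cos 152° = -3.27
Leg 2 (312°, 14.4 mi): east 14.4 sin 312° = -10.70, north 14.4 cos 312° = 9.64
Leg 3 (120°, 11.5 mi): east 11.5 sin 120° = 9.96, north 11.5 cos 120° = -5.75
Net displacement: 1.00 east, 0.62 north. Direction back to start is (-1.00, -0.62): bearing = atan2(-1.00, -0.62) mod 360° = 238.13° ≈ 238°.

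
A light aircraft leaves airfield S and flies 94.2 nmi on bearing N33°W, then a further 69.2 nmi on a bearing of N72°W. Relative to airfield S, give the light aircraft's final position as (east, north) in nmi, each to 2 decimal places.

(-117.12, 100.39)

Leg 1 (N33°W, 94.2 nmi): east 94.2 sin 327° = -51.30, north 94.2 cos 327° = 79.00
Leg 2 (N72°W, 69.2 nmi): east 69.2 sin 288° = -65.81, north 69.2 cos 288° = 21.38
Summing: -117.12 nmi east, 100.39 nmi north → (-117.12, 100.39).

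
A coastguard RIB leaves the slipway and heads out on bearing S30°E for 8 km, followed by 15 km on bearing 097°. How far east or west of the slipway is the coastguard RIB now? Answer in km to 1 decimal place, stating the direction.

18.9 km east

Leg 1 (S30°E, 8 km): east 8 sin 150° = 4.00, north 8 cos 150° = -6.93
Leg 2 (097°, 15 km): east 15 sin 97° = 14.89, north 15 cos 97° = -1.83
Net east component: 18.89 km.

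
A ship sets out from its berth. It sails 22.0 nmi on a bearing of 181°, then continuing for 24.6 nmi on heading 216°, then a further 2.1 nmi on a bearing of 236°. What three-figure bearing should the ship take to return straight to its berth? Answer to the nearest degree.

Leg 1 (181°, 22.0 nmi): east 22.0 sin 181° = -0.38, north 22.0 cos 181° = -22.00
Leg 2 (216°, 24.6 nmi): east 24.6 sin 216° = -14.46, north 24.6 cos 216° = -19.90
Leg 3 (236°, 2.1 nmi): east 2.1 sin 236° = -1.74, north 2.1 cos 236° = -1.17
Net displacement: -16.58 east, -43.07 north. Direction back to start is (16.58, 43.07): bearing = atan2(16.58, 43.07) mod 360° = 21.06° ≈ 021°.

021°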